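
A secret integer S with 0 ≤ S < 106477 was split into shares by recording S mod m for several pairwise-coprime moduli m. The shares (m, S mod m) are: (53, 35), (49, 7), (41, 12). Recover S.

The moduli are pairwise coprime; N = 53·49·41 = 106477.
N/53 = 2009; 2009 ≡ 48 (mod 53); 48·21 ≡ 1, so inverse 21.
N/49 = 2173; 2173 ≡ 17 (mod 49); 17·26 ≡ 1, so inverse 26.
N/41 = 2597; 2597 ≡ 14 (mod 41); 14·3 ≡ 1, so inverse 3.
S ≡ 35·2009·21 + 7·2173·26 + 12·2597·3 = 1965593.
1965593 mod 106477 = 49007.

49007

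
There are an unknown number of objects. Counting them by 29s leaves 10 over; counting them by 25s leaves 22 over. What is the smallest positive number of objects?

From N ≡ 10 (mod 29) write N = 10 + 29t. Substituting into N ≡ 22 (mod 25) gives 29t ≡ 12 (mod 25), and since 4⁻¹ ≡ 19 (mod 25), t ≡ 3. Hence N ≡ 10 + 29·3 = 97 (mod 725).

97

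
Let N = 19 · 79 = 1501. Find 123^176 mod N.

Mod 19: 123 ≡ 9; by Fermat, exponent reduces to 176 mod 18 = 14; 9^14 ≡ 16 (mod 19).
Mod 79: 123 ≡ 44; by Fermat, exponent reduces to 176 mod 78 = 20; 44^20 ≡ 26 (mod 79).
Combine by CRT: x ≡ 16 (mod 19), x ≡ 26 (mod 79) ⇒ x ≡ 263 (mod 1501).

263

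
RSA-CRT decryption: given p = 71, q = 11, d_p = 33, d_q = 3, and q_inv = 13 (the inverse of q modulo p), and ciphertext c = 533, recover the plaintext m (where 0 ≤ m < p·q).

4

m₁ = c^(d_p) mod p: c ≡ 36 (mod 71), and 36^33 mod 71 = 4.
m₂ = c^(d_q) mod q: c ≡ 5 (mod 11), and 5^3 mod 11 = 4.
h = q_inv·(m₁ − m₂) mod p = 13·(4 − 4) mod 71 = 0.
m = m₂ + h·q = 4 + 0·11 = 4.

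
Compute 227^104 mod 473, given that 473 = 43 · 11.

25

Mod 43: 227 ≡ 12; by Fermat, exponent reduces to 104 mod 42 = 20; 12^20 ≡ 25 (mod 43).
Mod 11: 227 ≡ 7; by Fermat, exponent reduces to 104 mod 10 = 4; 7^4 ≡ 3 (mod 11).
Combine by CRT: x ≡ 25 (mod 43), x ≡ 3 (mod 11) ⇒ x ≡ 25 (mod 473).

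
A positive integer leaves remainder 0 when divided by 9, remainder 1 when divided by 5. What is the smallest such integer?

36

Combine the congruences pairwise.
From k ≡ 0 (mod 9) write k = 0 + 9t. Substituting into k ≡ 1 (mod 5) gives 9t ≡ 1 (mod 5), and since 4⁻¹ ≡ 4 (mod 5), t ≡ 4. Hence k ≡ 0 + 9·4 = 36 (mod 45).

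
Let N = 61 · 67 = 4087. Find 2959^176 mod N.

1846

Mod 61: 2959 ≡ 31; by Fermat, exponent reduces to 176 mod 60 = 56; 31^56 ≡ 16 (mod 61).
Mod 67: 2959 ≡ 11; by Fermat, exponent reduces to 176 mod 66 = 44; 11^44 ≡ 37 (mod 67).
Combine by CRT: x ≡ 16 (mod 61), x ≡ 37 (mod 67) ⇒ x ≡ 1846 (mod 4087).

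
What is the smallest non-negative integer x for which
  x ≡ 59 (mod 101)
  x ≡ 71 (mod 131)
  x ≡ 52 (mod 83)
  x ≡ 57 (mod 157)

35199771

The moduli are pairwise coprime; N = 101·131·83·157 = 172413161.
N/101 = 1707061; 1707061 ≡ 60 (mod 101); 60·32 ≡ 1, so inverse 32.
N/131 = 1316131; 1316131 ≡ 105 (mod 131); 105·5 ≡ 1, so inverse 5.
N/83 = 2077267; 2077267 ≡ 26 (mod 83); 26·16 ≡ 1, so inverse 16.
N/157 = 1098173; 1098173 ≡ 115 (mod 157); 115·71 ≡ 1, so inverse 71.
x ≡ 59·1707061·32 + 71·1316131·5 + 52·2077267·16 + 57·1098173·71 = 9862749948.
9862749948 mod 172413161 = 35199771.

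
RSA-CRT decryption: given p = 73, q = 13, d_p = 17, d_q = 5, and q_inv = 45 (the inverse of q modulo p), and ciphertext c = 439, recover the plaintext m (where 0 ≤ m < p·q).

147

m₁ = c^(d_p) mod p: c ≡ 1 (mod 73), and 1^17 mod 73 = 1.
m₂ = c^(d_q) mod q: c ≡ 10 (mod 13), and 10^5 mod 13 = 4.
h = q_inv·(m₁ − m₂) mod p = 45·(1 − 4) mod 73 = 11.
m = m₂ + h·q = 4 + 11·13 = 147.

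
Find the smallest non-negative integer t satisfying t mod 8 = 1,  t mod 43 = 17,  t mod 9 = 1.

361

The moduli are pairwise coprime; N = 8·43·9 = 3096.
N/8 = 387; 387 ≡ 3 (mod 8); 3·3 ≡ 1, so inverse 3.
N/43 = 72; 72 ≡ 29 (mod 43); 29·3 ≡ 1, so inverse 3.
N/9 = 344; 344 ≡ 2 (mod 9); 2·5 ≡ 1, so inverse 5.
t ≡ 1·387·3 + 17·72·3 + 1·344·5 = 6553.
6553 mod 3096 = 361.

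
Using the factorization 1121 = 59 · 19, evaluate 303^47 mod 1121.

778

Mod 59: 303 ≡ 8; 8^47 ≡ 11 (mod 59).
Mod 19: 303 ≡ 18; by Fermat, exponent reduces to 47 mod 18 = 11; 18^11 ≡ 18 (mod 19).
Combine by CRT: x ≡ 11 (mod 59), x ≡ 18 (mod 19) ⇒ x ≡ 778 (mod 1121).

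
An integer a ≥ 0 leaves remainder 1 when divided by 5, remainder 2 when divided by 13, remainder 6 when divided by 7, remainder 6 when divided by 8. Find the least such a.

1406

From a ≡ 1 (mod 5) write a = 1 + 5t. Substituting into a ≡ 2 (mod 13) gives 5t ≡ 1 (mod 13), and since 5⁻¹ ≡ 8 (mod 13), t ≡ 8. Hence a ≡ 1 + 5·8 = 41 (mod 65).
From a ≡ 41 (mod 65) write a = 41 + 65t. Substituting into a ≡ 6 (mod 7) gives 65t ≡ 0 (mod 7), and since 2⁻¹ ≡ 4 (mod 7), t ≡ 0. Hence a ≡ 41 + 65·0 = 41 (mod 455).
From a ≡ 41 (mod 455) write a = 41 + 455t. Substituting into a ≡ 6 (mod 8) gives 455t ≡ 5 (mod 8), and since 7⁻¹ ≡ 7 (mod 8), t ≡ 3. Hence a ≡ 41 + 455·3 = 1406 (mod 3640).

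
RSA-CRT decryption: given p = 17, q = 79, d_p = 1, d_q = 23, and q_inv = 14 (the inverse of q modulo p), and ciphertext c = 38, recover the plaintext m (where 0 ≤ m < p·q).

m₁ = c^(d_p) mod p: c ≡ 4 (mod 17), and 4^1 mod 17 = 4.
m₂ = c^(d_q) mod q: c ≡ 38 (mod 79), and 38^23 mod 79 = 67.
h = q_inv·(m₁ − m₂) mod p = 14·(4 − 67) mod 17 = 2.
m = m₂ + h·q = 67 + 2·79 = 225.

225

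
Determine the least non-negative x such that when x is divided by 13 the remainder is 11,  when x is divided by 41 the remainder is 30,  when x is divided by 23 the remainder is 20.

5770

The moduli are pairwise coprime; N = 13·41·23 = 12259.
N/13 = 943; 943 ≡ 7 (mod 13); 7·2 ≡ 1, so inverse 2.
N/41 = 299; 299 ≡ 12 (mod 41); 12·24 ≡ 1, so inverse 24.
N/23 = 533; 533 ≡ 4 (mod 23); 4·6 ≡ 1, so inverse 6.
x ≡ 11·943·2 + 30·299·24 + 20·533·6 = 299986.
299986 mod 12259 = 5770.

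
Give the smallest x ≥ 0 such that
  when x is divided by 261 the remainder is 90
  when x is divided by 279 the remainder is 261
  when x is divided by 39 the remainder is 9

Combine the congruences pairwise.
gcd(261, 279) = 9 and 9 | (261 − 90), so the pair is consistent; merging gives x ≡ 1656 (mod 8091), where 8091 = lcm(261, 279).
gcd(8091, 39) = 3 and 3 | (9 − 1656), so the pair is consistent; merging gives x ≡ 50202 (mod 105183), where 105183 = lcm(8091, 39).
The solution is unique modulo lcm(261, 279, 39) = 105183.

50202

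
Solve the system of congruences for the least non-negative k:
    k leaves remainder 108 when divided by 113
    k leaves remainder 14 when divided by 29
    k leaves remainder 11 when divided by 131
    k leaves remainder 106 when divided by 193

10284690

The moduli are pairwise coprime; N = 113·29·131·193 = 82852391.
N/113 = 733207; 733207 ≡ 63 (mod 113); 63·61 ≡ 1, so inverse 61.
N/29 = 2856979; 2856979 ≡ 15 (mod 29); 15·2 ≡ 1, so inverse 2.
N/131 = 632461; 632461 ≡ 124 (mod 131); 124·56 ≡ 1, so inverse 56.
N/193 = 429287; 429287 ≡ 55 (mod 193); 55·186 ≡ 1, so inverse 186.
k ≡ 108·733207·61 + 14·2856979·2 + 11·632461·56 + 106·429287·186 = 13763781596.
13763781596 mod 82852391 = 10284690.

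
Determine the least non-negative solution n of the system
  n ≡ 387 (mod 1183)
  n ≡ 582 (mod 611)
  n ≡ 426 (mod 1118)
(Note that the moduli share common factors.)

550482

gcd(1183, 611) = 13 and 13 | (582 − 387), so the pair is consistent; merging gives n ≡ 50073 (mod 55601), where 55601 = lcm(1183, 611).
gcd(55601, 1118) = 13 and 13 | (426 − 50073), so the pair is consistent; merging gives n ≡ 550482 (mod 4781686), where 4781686 = lcm(55601, 1118).
The solution is unique modulo lcm(1183, 611, 1118) = 4781686.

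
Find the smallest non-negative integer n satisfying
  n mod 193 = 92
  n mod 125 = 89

15339

From n ≡ 92 (mod 193) write n = 92 + 193t. Substituting into n ≡ 89 (mod 125) gives 193t ≡ 122 (mod 125), and since 68⁻¹ ≡ 57 (mod 125), t ≡ 79. Hence n ≡ 92 + 193·79 = 15339 (mod 24125).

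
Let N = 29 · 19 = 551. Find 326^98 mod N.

Mod 29: 326 ≡ 7; by Fermat, exponent reduces to 98 mod 28 = 14; 7^14 ≡ 1 (mod 29).
Mod 19: 326 ≡ 3; by Fermat, exponent reduces to 98 mod 18 = 8; 3^8 ≡ 6 (mod 19).
Combine by CRT: x ≡ 1 (mod 29), x ≡ 6 (mod 19) ⇒ x ≡ 291 (mod 551).

291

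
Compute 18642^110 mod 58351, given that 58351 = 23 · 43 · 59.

Mod 23: 18642 ≡ 12; since 22 | 110, by Fermat 12^110 ≡ 1 (mod 23).
Mod 43: 18642 ≡ 23; by Fermat, exponent reduces to 110 mod 42 = 26; 23^26 ≡ 17 (mod 43).
Mod 59: 18642 ≡ 57; by Fermat, exponent reduces to 110 mod 58 = 52; 57^52 ≡ 12 (mod 59).
Combine by CRT: x ≡ 1 (mod 23), x ≡ 17 (mod 43), x ≡ 12 (mod 59) ⇒ x ≡ 15411 (mod 58351).

15411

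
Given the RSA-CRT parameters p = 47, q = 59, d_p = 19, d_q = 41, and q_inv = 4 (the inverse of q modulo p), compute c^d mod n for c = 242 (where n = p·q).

952

m₁ = c^(d_p) mod p: c ≡ 7 (mod 47), and 7^19 mod 47 = 12.
m₂ = c^(d_q) mod q: c ≡ 6 (mod 59), and 6^41 mod 59 = 8.
h = q_inv·(m₁ − m₂) mod p = 4·(12 − 8) mod 47 = 16.
m = m₂ + h·q = 8 + 16·59 = 952.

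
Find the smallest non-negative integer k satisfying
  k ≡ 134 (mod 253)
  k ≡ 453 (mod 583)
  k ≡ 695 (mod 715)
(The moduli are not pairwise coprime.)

gcd(253, 583) = 11 and 11 | (453 − 134), so the pair is consistent; merging gives k ≡ 5700 (mod 13409), where 13409 = lcm(253, 583).
gcd(13409, 715) = 11 and 11 | (695 − 5700), so the pair is consistent; merging gives k ≡ 5700 (mod 871585), where 871585 = lcm(13409, 715).
The solution is unique modulo lcm(253, 583, 715) = 871585.

5700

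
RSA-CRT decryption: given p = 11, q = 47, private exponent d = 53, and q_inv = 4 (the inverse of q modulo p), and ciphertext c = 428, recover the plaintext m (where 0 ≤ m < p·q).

340

d_p = d mod (p−1) = 53 mod 10 = 3; d_q = d mod (q−1) = 7.
m₁ = c^(d_p) mod p: c ≡ 10 (mod 11), and 10^3 mod 11 = 10.
m₂ = c^(d_q) mod q: c ≡ 5 (mod 47), and 5^7 mod 47 = 11.
h = q_inv·(m₁ − m₂) mod p = 4·(10 − 11) mod 11 = 7.
m = m₂ + h·q = 11 + 7·47 = 340.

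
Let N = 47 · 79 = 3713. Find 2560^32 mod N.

2070

Mod 47: 2560 ≡ 22; 22^32 ≡ 2 (mod 47).
Mod 79: 2560 ≡ 32; 32^32 ≡ 16 (mod 79).
Combine by CRT: x ≡ 2 (mod 47), x ≡ 16 (mod 79) ⇒ x ≡ 2070 (mod 3713).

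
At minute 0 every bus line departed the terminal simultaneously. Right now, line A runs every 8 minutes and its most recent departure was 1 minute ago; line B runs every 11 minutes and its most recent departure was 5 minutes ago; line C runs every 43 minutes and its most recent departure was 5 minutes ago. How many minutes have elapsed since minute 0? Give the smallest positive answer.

1897

The moduli are pairwise coprime; N = 8·11·43 = 3784.
N/8 = 473; 473 ≡ 1 (mod 8), inverse 1.
N/11 = 344; 344 ≡ 3 (mod 11); 3·4 ≡ 1, so inverse 4.
N/43 = 88; 88 ≡ 2 (mod 43); 2·22 ≡ 1, so inverse 22.
t ≡ 1·473·1 + 5·344·4 + 5·88·22 = 17033.
17033 mod 3784 = 1897.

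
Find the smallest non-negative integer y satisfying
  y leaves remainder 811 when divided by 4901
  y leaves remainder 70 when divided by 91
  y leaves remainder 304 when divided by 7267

588931

gcd(4901, 91) = 13 and 13 | (70 − 811), so the pair is consistent; merging gives y ≡ 5712 (mod 34307), where 34307 = lcm(4901, 91).
gcd(34307, 7267) = 169 and 169 | (304 − 5712), so the pair is consistent; merging gives y ≡ 588931 (mod 1475201), where 1475201 = lcm(34307, 7267).
The solution is unique modulo lcm(4901, 91, 7267) = 1475201.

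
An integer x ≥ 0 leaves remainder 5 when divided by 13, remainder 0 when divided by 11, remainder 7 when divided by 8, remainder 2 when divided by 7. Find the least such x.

3047

The moduli are pairwise coprime; N = 13·11·8·7 = 8008.
N/13 = 616; 616 ≡ 5 (mod 13); 5·8 ≡ 1, so inverse 8.
N/11 = 728; 728 ≡ 2 (mod 11); 2·6 ≡ 1, so inverse 6.
N/8 = 1001; 1001 ≡ 1 (mod 8), inverse 1.
N/7 = 1144; 1144 ≡ 3 (mod 7); 3·5 ≡ 1, so inverse 5.
x ≡ 5·616·8 + 0·728·6 + 7·1001·1 + 2·1144·5 = 43087.
43087 mod 8008 = 3047.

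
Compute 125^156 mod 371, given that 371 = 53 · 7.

1

Mod 53: 125 ≡ 19; since 52 | 156, by Fermat 19^156 ≡ 1 (mod 53).
Mod 7: 125 ≡ 6; since 6 | 156, by Fermat 6^156 ≡ 1 (mod 7).
Combine by CRT: x ≡ 1 (mod 53), x ≡ 1 (mod 7) ⇒ x ≡ 1 (mod 371).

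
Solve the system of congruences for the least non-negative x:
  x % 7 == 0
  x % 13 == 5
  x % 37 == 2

3073

The moduli are pairwise coprime; N = 7·13·37 = 3367.
N/7 = 481; 481 ≡ 5 (mod 7); 5·3 ≡ 1, so inverse 3.
N/13 = 259; 259 ≡ 12 (mod 13); 12·12 ≡ 1, so inverse 12.
N/37 = 91; 91 ≡ 17 (mod 37); 17·24 ≡ 1, so inverse 24.
x ≡ 0·481·3 + 5·259·12 + 2·91·24 = 19908.
19908 mod 3367 = 3073.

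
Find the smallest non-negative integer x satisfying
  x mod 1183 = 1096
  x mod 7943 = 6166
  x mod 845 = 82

gcd(1183, 7943) = 169 and 169 | (6166 − 1096), so the pair is consistent; merging gives x ≡ 14109 (mod 55601), where 55601 = lcm(1183, 7943).
gcd(55601, 845) = 169 and 169 | (82 − 14109), so the pair is consistent; merging gives x ≡ 180912 (mod 278005), where 278005 = lcm(55601, 845).
The solution is unique modulo lcm(1183, 7943, 845) = 278005.

180912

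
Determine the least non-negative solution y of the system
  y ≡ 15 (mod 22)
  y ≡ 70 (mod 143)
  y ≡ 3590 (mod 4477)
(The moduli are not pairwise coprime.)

52837

gcd(22, 143) = 11 and 11 | (70 − 15), so the pair is consistent; merging gives y ≡ 213 (mod 286), where 286 = lcm(22, 143).
gcd(286, 4477) = 11 and 11 | (3590 − 213), so the pair is consistent; merging gives y ≡ 52837 (mod 116402), where 116402 = lcm(286, 4477).
The solution is unique modulo lcm(22, 143, 4477) = 116402.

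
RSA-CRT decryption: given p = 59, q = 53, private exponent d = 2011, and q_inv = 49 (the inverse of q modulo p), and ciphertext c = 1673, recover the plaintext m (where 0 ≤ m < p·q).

d_p = d mod (p−1) = 2011 mod 58 = 39; d_q = d mod (q−1) = 35.
m₁ = c^(d_p) mod p: c ≡ 21 (mod 59), and 21^39 mod 59 = 9.
m₂ = c^(d_q) mod q: c ≡ 30 (mod 53), and 30^35 mod 53 = 23.
h = q_inv·(m₁ − m₂) mod p = 49·(9 − 23) mod 59 = 22.
m = m₂ + h·q = 23 + 22·53 = 1189.

1189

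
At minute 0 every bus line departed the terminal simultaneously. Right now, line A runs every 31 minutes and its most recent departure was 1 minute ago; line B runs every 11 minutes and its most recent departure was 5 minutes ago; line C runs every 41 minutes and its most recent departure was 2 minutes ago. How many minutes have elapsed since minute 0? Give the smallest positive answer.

2667

From t ≡ 1 (mod 31) write t = 1 + 31s. Substituting into t ≡ 5 (mod 11) gives 31s ≡ 4 (mod 11), and since 9⁻¹ ≡ 5 (mod 11), s ≡ 9. Hence t ≡ 1 + 31·9 = 280 (mod 341).
From t ≡ 280 (mod 341) write t = 280 + 341s. Substituting into t ≡ 2 (mod 41) gives 341s ≡ 9 (mod 41), and since 13⁻¹ ≡ 19 (mod 41), s ≡ 7. Hence t ≡ 280 + 341·7 = 2667 (mod 13981).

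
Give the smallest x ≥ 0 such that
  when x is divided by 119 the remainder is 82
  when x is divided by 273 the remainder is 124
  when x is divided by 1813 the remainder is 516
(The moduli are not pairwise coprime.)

Combine the congruences pairwise.
gcd(119, 273) = 7 and 7 | (124 − 82), so the pair is consistent; merging gives x ≡ 2581 (mod 4641), where 4641 = lcm(119, 273).
gcd(4641, 1813) = 7 and 7 | (516 − 2581), so the pair is consistent; merging gives x ≡ 573424 (mod 1202019), where 1202019 = lcm(4641, 1813).
The solution is unique modulo lcm(119, 273, 1813) = 1202019.

573424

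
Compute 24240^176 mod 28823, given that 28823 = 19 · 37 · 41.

4634

Mod 19: 24240 ≡ 15; by Fermat, exponent reduces to 176 mod 18 = 14; 15^14 ≡ 17 (mod 19).
Mod 37: 24240 ≡ 5; by Fermat, exponent reduces to 176 mod 36 = 32; 5^32 ≡ 9 (mod 37).
Mod 41: 24240 ≡ 9; by Fermat, exponent reduces to 176 mod 40 = 16; 9^16 ≡ 1 (mod 41).
Combine by CRT: x ≡ 17 (mod 19), x ≡ 9 (mod 37), x ≡ 1 (mod 41) ⇒ x ≡ 4634 (mod 28823).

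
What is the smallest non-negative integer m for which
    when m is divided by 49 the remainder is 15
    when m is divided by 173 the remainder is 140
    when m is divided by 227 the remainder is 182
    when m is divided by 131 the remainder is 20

19434787

Combine the congruences pairwise.
From m ≡ 15 (mod 49) write m = 15 + 49t. Substituting into m ≡ 140 (mod 173) gives 49t ≡ 125 (mod 173), and since 49⁻¹ ≡ 113 (mod 173), t ≡ 112. Hence m ≡ 15 + 49·112 = 5503 (mod 8477).
From m ≡ 5503 (mod 8477) write m = 5503 + 8477t. Substituting into m ≡ 182 (mod 227) gives 8477t ≡ 127 (mod 227), and since 78⁻¹ ≡ 195 (mod 227), t ≡ 22. Hence m ≡ 5503 + 8477·22 = 191997 (mod 1924279).
From m ≡ 191997 (mod 1924279) write m = 191997 + 1924279t. Substituting into m ≡ 20 (mod 131) gives 1924279t ≡ 69 (mod 131), and since 20⁻¹ ≡ 59 (mod 131), t ≡ 10. Hence m ≡ 191997 + 1924279·10 = 19434787 (mod 252080549).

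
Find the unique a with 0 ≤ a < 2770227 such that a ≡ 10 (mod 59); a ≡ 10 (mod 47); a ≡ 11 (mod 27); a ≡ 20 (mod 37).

The moduli are pairwise coprime; N = 59·47·27·37 = 2770227.
N/59 = 46953; 46953 ≡ 48 (mod 59); 48·16 ≡ 1, so inverse 16.
N/47 = 58941; 58941 ≡ 3 (mod 47); 3·16 ≡ 1, so inverse 16.
N/27 = 102601; 102601 ≡ 1 (mod 27), inverse 1.
N/37 = 74871; 74871 ≡ 20 (mod 37); 20·13 ≡ 1, so inverse 13.
a ≡ 10·46953·16 + 10·58941·16 + 11·102601·1 + 20·74871·13 = 37538111.
37538111 mod 2770227 = 1525160.

1525160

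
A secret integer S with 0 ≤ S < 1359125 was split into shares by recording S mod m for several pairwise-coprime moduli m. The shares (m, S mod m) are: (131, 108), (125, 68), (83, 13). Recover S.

From S ≡ 108 (mod 131) write S = 108 + 131t. Substituting into S ≡ 68 (mod 125) gives 131t ≡ 85 (mod 125), and since 6⁻¹ ≡ 21 (mod 125), t ≡ 35. Hence S ≡ 108 + 131·35 = 4693 (mod 16375).
From S ≡ 4693 (mod 16375) write S = 4693 + 16375t. Substituting into S ≡ 13 (mod 83) gives 16375t ≡ 51 (mod 83), and since 24⁻¹ ≡ 45 (mod 83), t ≡ 54. Hence S ≡ 4693 + 16375·54 = 888943 (mod 1359125).

888943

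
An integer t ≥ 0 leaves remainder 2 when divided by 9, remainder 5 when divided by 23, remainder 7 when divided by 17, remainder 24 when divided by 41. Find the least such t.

11873

From t ≡ 2 (mod 9) write t = 2 + 9s. Substituting into t ≡ 5 (mod 23) gives 9s ≡ 3 (mod 23), and since 9⁻¹ ≡ 18 (mod 23), s ≡ 8. Hence t ≡ 2 + 9·8 = 74 (mod 207).
From t ≡ 74 (mod 207) write t = 74 + 207s. Substituting into t ≡ 7 (mod 17) gives 207s ≡ 1 (mod 17), and since 3⁻¹ ≡ 6 (mod 17), s ≡ 6. Hence t ≡ 74 + 207·6 = 1316 (mod 3519).
From t ≡ 1316 (mod 3519) write t = 1316 + 3519s. Substituting into t ≡ 24 (mod 41) gives 3519s ≡ 20 (mod 41), and since 34⁻¹ ≡ 35 (mod 41), s ≡ 3. Hence t ≡ 1316 + 3519·3 = 11873 (mod 144279).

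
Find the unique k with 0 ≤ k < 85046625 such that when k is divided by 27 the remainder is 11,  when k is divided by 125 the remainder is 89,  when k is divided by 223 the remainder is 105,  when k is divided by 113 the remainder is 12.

Combine the congruences pairwise.
From k ≡ 11 (mod 27) write k = 11 + 27t. Substituting into k ≡ 89 (mod 125) gives 27t ≡ 78 (mod 125), and since 27⁻¹ ≡ 88 (mod 125), t ≡ 114. Hence k ≡ 11 + 27·114 = 3089 (mod 3375).
From k ≡ 3089 (mod 3375) write k = 3089 + 3375t. Substituting into k ≡ 105 (mod 223) gives 3375t ≡ 138 (mod 223), and since 30⁻¹ ≡ 171 (mod 223), t ≡ 183. Hence k ≡ 3089 + 3375·183 = 620714 (mod 752625).
From k ≡ 620714 (mod 752625) write k = 620714 + 752625t. Substituting into k ≡ 12 (mod 113) gives 752625t ≡ 7 (mod 113), and since 45⁻¹ ≡ 108 (mod 113), t ≡ 78. Hence k ≡ 620714 + 752625·78 = 59325464 (mod 85046625).

59325464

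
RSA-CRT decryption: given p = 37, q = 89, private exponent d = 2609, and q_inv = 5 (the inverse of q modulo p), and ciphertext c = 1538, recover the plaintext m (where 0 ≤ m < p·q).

d_p = d mod (p−1) = 2609 mod 36 = 17; d_q = d mod (q−1) = 57.
m₁ = c^(d_p) mod p: c ≡ 21 (mod 37), and 21^17 mod 37 = 30.
m₂ = c^(d_q) mod q: c ≡ 25 (mod 89), and 25^57 mod 89 = 87.
h = q_inv·(m₁ − m₂) mod p = 5·(30 − 87) mod 37 = 11.
m = m₂ + h·q = 87 + 11·89 = 1066.

1066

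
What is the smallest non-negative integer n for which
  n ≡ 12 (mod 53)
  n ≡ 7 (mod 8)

383

From n ≡ 12 (mod 53) write n = 12 + 53t. Substituting into n ≡ 7 (mod 8) gives 53t ≡ 3 (mod 8), and since 5⁻¹ ≡ 5 (mod 8), t ≡ 7. Hence n ≡ 12 + 53·7 = 383 (mod 424).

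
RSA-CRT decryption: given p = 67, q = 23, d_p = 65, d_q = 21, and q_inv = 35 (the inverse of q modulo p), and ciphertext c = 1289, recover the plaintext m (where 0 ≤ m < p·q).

691

m₁ = c^(d_p) mod p: c ≡ 16 (mod 67), and 16^65 mod 67 = 21.
m₂ = c^(d_q) mod q: c ≡ 1 (mod 23), and 1^21 mod 23 = 1.
h = q_inv·(m₁ − m₂) mod p = 35·(21 − 1) mod 67 = 30.
m = m₂ + h·q = 1 + 30·23 = 691.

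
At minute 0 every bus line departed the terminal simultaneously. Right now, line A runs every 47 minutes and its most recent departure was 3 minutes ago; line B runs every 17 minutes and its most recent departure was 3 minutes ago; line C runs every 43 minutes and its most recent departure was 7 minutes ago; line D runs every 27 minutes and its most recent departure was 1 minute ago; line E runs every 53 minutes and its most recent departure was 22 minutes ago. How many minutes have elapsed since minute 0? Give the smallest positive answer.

The moduli are pairwise coprime; N = 47·17·43·27·53 = 49164867.
N/47 = 1046061; 1046061 ≡ 29 (mod 47); 29·13 ≡ 1, so inverse 13.
N/17 = 2892051; 2892051 ≡ 11 (mod 17); 11·14 ≡ 1, so inverse 14.
N/43 = 1143369; 1143369 ≡ 42 (mod 43); 42·42 ≡ 1, so inverse 42.
N/27 = 1820921; 1820921 ≡ 14 (mod 27); 14·2 ≡ 1, so inverse 2.
N/53 = 927639; 927639 ≡ 33 (mod 53); 33·45 ≡ 1, so inverse 45.
t ≡ 3·1046061·13 + 3·2892051·14 + 7·1143369·42 + 1·1820921·2 + 22·927639·45 = 1420417459.
1420417459 mod 49164867 = 43801183.

43801183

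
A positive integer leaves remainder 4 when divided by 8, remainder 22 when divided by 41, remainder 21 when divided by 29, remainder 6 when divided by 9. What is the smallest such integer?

59964

The moduli are pairwise coprime; N = 8·41·29·9 = 85608.
N/8 = 10701; 10701 ≡ 5 (mod 8); 5·5 ≡ 1, so inverse 5.
N/41 = 2088; 2088 ≡ 38 (mod 41); 38·27 ≡ 1, so inverse 27.
N/29 = 2952; 2952 ≡ 23 (mod 29); 23·24 ≡ 1, so inverse 24.
N/9 = 9512; 9512 ≡ 8 (mod 9); 8·8 ≡ 1, so inverse 8.
m ≡ 4·10701·5 + 22·2088·27 + 21·2952·24 + 6·9512·8 = 3398676.
3398676 mod 85608 = 59964.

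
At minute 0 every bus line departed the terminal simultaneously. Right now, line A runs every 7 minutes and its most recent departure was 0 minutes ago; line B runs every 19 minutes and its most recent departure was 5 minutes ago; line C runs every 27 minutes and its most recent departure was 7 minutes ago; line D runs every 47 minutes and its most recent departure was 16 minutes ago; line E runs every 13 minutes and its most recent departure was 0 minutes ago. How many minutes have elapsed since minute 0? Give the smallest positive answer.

The moduli are pairwise coprime; N = 7·19·27·47·13 = 2194101.
N/7 = 313443; 313443 ≡ 4 (mod 7); 4·2 ≡ 1, so inverse 2.
N/19 = 115479; 115479 ≡ 16 (mod 19); 16·6 ≡ 1, so inverse 6.
N/27 = 81263; 81263 ≡ 20 (mod 27); 20·23 ≡ 1, so inverse 23.
N/47 = 46683; 46683 ≡ 12 (mod 47); 12·4 ≡ 1, so inverse 4.
N/13 = 168777; 168777 ≡ 11 (mod 13); 11·6 ≡ 1, so inverse 6.
t ≡ 0·313443·2 + 5·115479·6 + 7·81263·23 + 16·46683·4 + 0·168777·6 = 19535425.
19535425 mod 2194101 = 1982617.

1982617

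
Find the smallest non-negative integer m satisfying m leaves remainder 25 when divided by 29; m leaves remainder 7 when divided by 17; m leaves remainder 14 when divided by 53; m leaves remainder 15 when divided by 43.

From m ≡ 25 (mod 29) write m = 25 + 29t. Substituting into m ≡ 7 (mod 17) gives 29t ≡ 16 (mod 17), and since 12⁻¹ ≡ 10 (mod 17), t ≡ 7. Hence m ≡ 25 + 29·7 = 228 (mod 493).
From m ≡ 228 (mod 493) write m = 228 + 493t. Substituting into m ≡ 14 (mod 53) gives 493t ≡ 51 (mod 53), and since 16⁻¹ ≡ 10 (mod 53), t ≡ 33. Hence m ≡ 228 + 493·33 = 16497 (mod 26129).
From m ≡ 16497 (mod 26129) write m = 16497 + 26129t. Substituting into m ≡ 15 (mod 43) gives 26129t ≡ 30 (mod 43), and since 28⁻¹ ≡ 20 (mod 43), t ≡ 41. Hence m ≡ 16497 + 26129·41 = 1087786 (mod 1123547).

1087786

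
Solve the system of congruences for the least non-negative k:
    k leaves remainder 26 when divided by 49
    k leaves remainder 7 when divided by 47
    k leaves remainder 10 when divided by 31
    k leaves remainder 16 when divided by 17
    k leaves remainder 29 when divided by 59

9744705

The moduli are pairwise coprime; N = 49·47·31·17·59 = 71607179.
N/49 = 1461371; 1461371 ≡ 44 (mod 49); 44·39 ≡ 1, so inverse 39.
N/47 = 1523557; 1523557 ≡ 5 (mod 47); 5·19 ≡ 1, so inverse 19.
N/31 = 2309909; 2309909 ≡ 6 (mod 31); 6·26 ≡ 1, so inverse 26.
N/17 = 4212187; 4212187 ≡ 12 (mod 17); 12·10 ≡ 1, so inverse 10.
N/59 = 1213681; 1213681 ≡ 51 (mod 59); 51·22 ≡ 1, so inverse 22.
k ≡ 26·1461371·39 + 7·1523557·19 + 10·2309909·26 + 16·4212187·10 + 29·1213681·22 = 3733318013.
3733318013 mod 71607179 = 9744705.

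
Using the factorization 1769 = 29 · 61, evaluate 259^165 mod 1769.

Mod 29: 259 ≡ 27; by Fermat, exponent reduces to 165 mod 28 = 25; 27^25 ≡ 18 (mod 29).
Mod 61: 259 ≡ 15; by Fermat, exponent reduces to 165 mod 60 = 45; 15^45 ≡ 1 (mod 61).
Combine by CRT: x ≡ 18 (mod 29), x ≡ 1 (mod 61) ⇒ x ≡ 1526 (mod 1769).

1526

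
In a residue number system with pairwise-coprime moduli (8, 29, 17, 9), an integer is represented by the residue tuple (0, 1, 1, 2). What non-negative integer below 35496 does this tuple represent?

Combine the congruences pairwise.
From x ≡ 0 (mod 8) write x = 0 + 8t. Substituting into x ≡ 1 (mod 29) gives 8t ≡ 1 (mod 29), and since 8⁻¹ ≡ 11 (mod 29), t ≡ 11. Hence x ≡ 0 + 8·11 = 88 (mod 232).
From x ≡ 88 (mod 232) write x = 88 + 232t. Substituting into x ≡ 1 (mod 17) gives 232t ≡ 15 (mod 17), and since 11⁻¹ ≡ 14 (mod 17), t ≡ 6. Hence x ≡ 88 + 232·6 = 1480 (mod 3944).
From x ≡ 1480 (mod 3944) write x = 1480 + 3944t. Substituting into x ≡ 2 (mod 9) gives 3944t ≡ 7 (mod 9), and since 2⁻¹ ≡ 5 (mod 9), t ≡ 8. Hence x ≡ 1480 + 3944·8 = 33032 (mod 35496).

33032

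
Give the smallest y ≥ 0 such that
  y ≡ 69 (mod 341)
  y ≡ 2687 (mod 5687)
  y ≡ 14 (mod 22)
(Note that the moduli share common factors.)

349594

gcd(341, 5687) = 11 and 11 | (2687 − 69), so the pair is consistent; merging gives y ≡ 173297 (mod 176297), where 176297 = lcm(341, 5687).
gcd(176297, 22) = 11 and 11 | (14 − 173297), so the pair is consistent; merging gives y ≡ 349594 (mod 352594), where 352594 = lcm(176297, 22).
The solution is unique modulo lcm(341, 5687, 22) = 352594.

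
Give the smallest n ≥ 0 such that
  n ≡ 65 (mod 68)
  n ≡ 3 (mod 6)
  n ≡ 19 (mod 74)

1425

gcd(68, 6) = 2 and 2 | (3 − 65), so the pair is consistent; merging gives n ≡ 201 (mod 204), where 204 = lcm(68, 6).
gcd(204, 74) = 2 and 2 | (19 − 201), so the pair is consistent; merging gives n ≡ 1425 (mod 7548), where 7548 = lcm(204, 74).
The solution is unique modulo lcm(68, 6, 74) = 7548.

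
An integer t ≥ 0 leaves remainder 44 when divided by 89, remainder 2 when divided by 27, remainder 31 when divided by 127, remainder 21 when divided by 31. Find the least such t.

From t ≡ 44 (mod 89) write t = 44 + 89s. Substituting into t ≡ 2 (mod 27) gives 89s ≡ 12 (mod 27), and since 8⁻¹ ≡ 17 (mod 27), s ≡ 15. Hence t ≡ 44 + 89·15 = 1379 (mod 2403).
From t ≡ 1379 (mod 2403) write t = 1379 + 2403s. Substituting into t ≡ 31 (mod 127) gives 2403s ≡ 49 (mod 127), and since 117⁻¹ ≡ 38 (mod 127), s ≡ 84. Hence t ≡ 1379 + 2403·84 = 203231 (mod 305181).
From t ≡ 203231 (mod 305181) write t = 203231 + 305181s. Substituting into t ≡ 21 (mod 31) gives 305181s ≡ 26 (mod 31), and since 17⁻¹ ≡ 11 (mod 31), s ≡ 7. Hence t ≡ 203231 + 305181·7 = 2339498 (mod 9460611).

2339498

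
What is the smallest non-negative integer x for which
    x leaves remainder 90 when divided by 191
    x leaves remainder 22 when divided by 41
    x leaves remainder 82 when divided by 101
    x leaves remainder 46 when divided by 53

17470860

The moduli are pairwise coprime; N = 191·41·101·53 = 41919343.
N/191 = 219473; 219473 ≡ 14 (mod 191); 14·41 ≡ 1, so inverse 41.
N/41 = 1022423; 1022423 ≡ 6 (mod 41); 6·7 ≡ 1, so inverse 7.
N/101 = 415043; 415043 ≡ 34 (mod 101); 34·3 ≡ 1, so inverse 3.
N/53 = 790931; 790931 ≡ 12 (mod 53); 12·31 ≡ 1, so inverse 31.
x ≡ 90·219473·41 + 22·1022423·7 + 82·415043·3 + 46·790931·31 = 2197276696.
2197276696 mod 41919343 = 17470860.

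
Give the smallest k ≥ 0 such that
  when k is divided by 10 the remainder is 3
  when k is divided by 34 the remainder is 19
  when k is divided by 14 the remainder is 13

gcd(10, 34) = 2 and 2 | (19 − 3), so the pair is consistent; merging gives k ≡ 53 (mod 170), where 170 = lcm(10, 34).
gcd(170, 14) = 2 and 2 | (13 − 53), so the pair is consistent; merging gives k ≡ 223 (mod 1190), where 1190 = lcm(170, 14).
The solution is unique modulo lcm(10, 34, 14) = 1190.

223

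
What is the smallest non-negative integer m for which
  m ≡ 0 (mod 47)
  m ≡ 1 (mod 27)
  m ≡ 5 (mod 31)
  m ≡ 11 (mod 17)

From m ≡ 0 (mod 47) write m = 0 + 47t. Substituting into m ≡ 1 (mod 27) gives 47t ≡ 1 (mod 27), and since 20⁻¹ ≡ 23 (mod 27), t ≡ 23. Hence m ≡ 0 + 47·23 = 1081 (mod 1269).
From m ≡ 1081 (mod 1269) write m = 1081 + 1269t. Substituting into m ≡ 5 (mod 31) gives 1269t ≡ 9 (mod 31), and since 29⁻¹ ≡ 15 (mod 31), t ≡ 11. Hence m ≡ 1081 + 1269·11 = 15040 (mod 39339).
From m ≡ 15040 (mod 39339) write m = 15040 + 39339t. Substituting into m ≡ 11 (mod 17) gives 39339t ≡ 16 (mod 17), and since 1⁻¹ ≡ 1 (mod 17), t ≡ 16. Hence m ≡ 15040 + 39339·16 = 644464 (mod 668763).

644464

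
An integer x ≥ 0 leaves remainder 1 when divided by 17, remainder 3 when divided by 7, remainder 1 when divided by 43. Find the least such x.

The moduli are pairwise coprime; N = 17·7·43 = 5117.
N/17 = 301; 301 ≡ 12 (mod 17); 12·10 ≡ 1, so inverse 10.
N/7 = 731; 731 ≡ 3 (mod 7); 3·5 ≡ 1, so inverse 5.
N/43 = 119; 119 ≡ 33 (mod 43); 33·30 ≡ 1, so inverse 30.
x ≡ 1·301·10 + 3·731·5 + 1·119·30 = 17545.
17545 mod 5117 = 2194.

2194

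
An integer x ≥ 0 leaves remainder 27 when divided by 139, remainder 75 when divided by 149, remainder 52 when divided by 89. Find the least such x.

624832

The moduli are pairwise coprime; N = 139·149·89 = 1843279.
N/139 = 13261; 13261 ≡ 56 (mod 139); 56·72 ≡ 1, so inverse 72.
N/149 = 12371; 12371 ≡ 4 (mod 149); 4·112 ≡ 1, so inverse 112.
N/89 = 20711; 20711 ≡ 63 (mod 89); 63·65 ≡ 1, so inverse 65.
x ≡ 27·13261·72 + 75·12371·112 + 52·20711·65 = 199698964.
199698964 mod 1843279 = 624832.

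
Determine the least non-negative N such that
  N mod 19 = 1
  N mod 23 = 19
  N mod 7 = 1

From N ≡ 1 (mod 19) write N = 1 + 19t. Substituting into N ≡ 19 (mod 23) gives 19t ≡ 18 (mod 23), and since 19⁻¹ ≡ 17 (mod 23), t ≡ 7. Hence N ≡ 1 + 19·7 = 134 (mod 437).
From N ≡ 134 (mod 437) write N = 134 + 437t. Substituting into N ≡ 1 (mod 7) gives 437t ≡ 0 (mod 7), and since 3⁻¹ ≡ 5 (mod 7), t ≡ 0. Hence N ≡ 134 + 437·0 = 134 (mod 3059).

134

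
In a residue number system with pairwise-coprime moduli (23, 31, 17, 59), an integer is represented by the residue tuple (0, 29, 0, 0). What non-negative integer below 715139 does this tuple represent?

The moduli are pairwise coprime; N = 23·31·17·59 = 715139.
N/23 = 31093; 31093 ≡ 20 (mod 23); 20·15 ≡ 1, so inverse 15.
N/31 = 23069; 23069 ≡ 5 (mod 31); 5·25 ≡ 1, so inverse 25.
N/17 = 42067; 42067 ≡ 9 (mod 17); 9·2 ≡ 1, so inverse 2.
N/59 = 12121; 12121 ≡ 26 (mod 59); 26·25 ≡ 1, so inverse 25.
x ≡ 0·31093·15 + 29·23069·25 + 0·42067·2 + 0·12121·25 = 16725025.
16725025 mod 715139 = 276828.

276828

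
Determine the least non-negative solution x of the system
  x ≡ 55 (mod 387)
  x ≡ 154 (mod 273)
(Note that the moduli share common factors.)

12439

Combine the congruences pairwise.
gcd(387, 273) = 3 and 3 | (154 − 55), so the pair is consistent; merging gives x ≡ 12439 (mod 35217), where 35217 = lcm(387, 273).
The solution is unique modulo lcm(387, 273) = 35217.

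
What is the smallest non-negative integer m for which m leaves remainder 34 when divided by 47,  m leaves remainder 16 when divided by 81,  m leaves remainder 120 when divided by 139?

From m ≡ 34 (mod 47) write m = 34 + 47t. Substituting into m ≡ 16 (mod 81) gives 47t ≡ 63 (mod 81), and since 47⁻¹ ≡ 50 (mod 81), t ≡ 72. Hence m ≡ 34 + 47·72 = 3418 (mod 3807).
From m ≡ 3418 (mod 3807) write m = 3418 + 3807t. Substituting into m ≡ 120 (mod 139) gives 3807t ≡ 38 (mod 139), and since 54⁻¹ ≡ 121 (mod 139), t ≡ 11. Hence m ≡ 3418 + 3807·11 = 45295 (mod 529173).

45295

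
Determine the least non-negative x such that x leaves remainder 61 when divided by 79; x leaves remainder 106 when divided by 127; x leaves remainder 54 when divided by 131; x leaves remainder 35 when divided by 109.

94200451

The moduli are pairwise coprime; N = 79·127·131·109 = 143261207.
N/79 = 1813433; 1813433 ≡ 67 (mod 79); 67·46 ≡ 1, so inverse 46.
N/127 = 1128041; 1128041 ≡ 27 (mod 127); 27·80 ≡ 1, so inverse 80.
N/131 = 1093597; 1093597 ≡ 9 (mod 131); 9·102 ≡ 1, so inverse 102.
N/109 = 1314323; 1314323 ≡ 1 (mod 109), inverse 1.
x ≡ 61·1813433·46 + 106·1128041·80 + 54·1093597·102 + 35·1314323·1 = 20723814259.
20723814259 mod 143261207 = 94200451.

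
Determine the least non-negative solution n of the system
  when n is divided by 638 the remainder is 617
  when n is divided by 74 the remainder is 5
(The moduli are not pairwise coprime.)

gcd(638, 74) = 2 and 2 | (5 − 617), so the pair is consistent; merging gives n ≡ 4445 (mod 23606), where 23606 = lcm(638, 74).
The solution is unique modulo lcm(638, 74) = 23606.

4445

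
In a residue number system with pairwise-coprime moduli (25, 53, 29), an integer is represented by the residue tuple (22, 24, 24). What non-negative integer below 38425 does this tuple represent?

Combine the congruences pairwise.
From x ≡ 22 (mod 25) write x = 22 + 25t. Substituting into x ≡ 24 (mod 53) gives 25t ≡ 2 (mod 53), and since 25⁻¹ ≡ 17 (mod 53), t ≡ 34. Hence x ≡ 22 + 25·34 = 872 (mod 1325).
From x ≡ 872 (mod 1325) write x = 872 + 1325t. Substituting into x ≡ 24 (mod 29) gives 1325t ≡ 22 (mod 29), and since 20⁻¹ ≡ 16 (mod 29), t ≡ 4. Hence x ≡ 872 + 1325·4 = 6172 (mod 38425).

6172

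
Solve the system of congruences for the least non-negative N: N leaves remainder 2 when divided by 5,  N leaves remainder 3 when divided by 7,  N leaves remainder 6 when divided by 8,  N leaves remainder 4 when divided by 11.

3062

Combine the congruences pairwise.
From N ≡ 2 (mod 5) write N = 2 + 5t. Substituting into N ≡ 3 (mod 7) gives 5t ≡ 1 (mod 7), and since 5⁻¹ ≡ 3 (mod 7), t ≡ 3. Hence N ≡ 2 + 5·3 = 17 (mod 35).
From N ≡ 17 (mod 35) write N = 17 + 35t. Substituting into N ≡ 6 (mod 8) gives 35t ≡ 5 (mod 8), and since 3⁻¹ ≡ 3 (mod 8), t ≡ 7. Hence N ≡ 17 + 35·7 = 262 (mod 280).
From N ≡ 262 (mod 280) write N = 262 + 280t. Substituting into N ≡ 4 (mod 11) gives 280t ≡ 6 (mod 11), and since 5⁻¹ ≡ 9 (mod 11), t ≡ 10. Hence N ≡ 262 + 280·10 = 3062 (mod 3080).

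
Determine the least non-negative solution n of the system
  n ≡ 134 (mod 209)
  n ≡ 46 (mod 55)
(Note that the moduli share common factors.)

Combine the congruences pairwise.
gcd(209, 55) = 11 and 11 | (46 − 134), so the pair is consistent; merging gives n ≡ 761 (mod 1045), where 1045 = lcm(209, 55).
The solution is unique modulo lcm(209, 55) = 1045.

761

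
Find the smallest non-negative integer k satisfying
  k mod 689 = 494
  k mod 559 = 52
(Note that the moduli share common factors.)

gcd(689, 559) = 13 and 13 | (52 − 494), so the pair is consistent; merging gives k ≡ 21853 (mod 29627), where 29627 = lcm(689, 559).
The solution is unique modulo lcm(689, 559) = 29627.

21853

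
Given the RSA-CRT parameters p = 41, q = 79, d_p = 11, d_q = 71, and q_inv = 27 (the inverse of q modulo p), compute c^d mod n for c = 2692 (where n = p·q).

m₁ = c^(d_p) mod p: c ≡ 27 (mod 41), and 27^11 mod 41 = 3.
m₂ = c^(d_q) mod q: c ≡ 6 (mod 79), and 6^71 mod 79 = 77.
h = q_inv·(m₁ − m₂) mod p = 27·(3 − 77) mod 41 = 11.
m = m₂ + h·q = 77 + 11·79 = 946.

946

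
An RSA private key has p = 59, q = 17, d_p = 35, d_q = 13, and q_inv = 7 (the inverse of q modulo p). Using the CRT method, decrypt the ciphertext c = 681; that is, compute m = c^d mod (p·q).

120

m₁ = c^(d_p) mod p: c ≡ 32 (mod 59), and 32^35 mod 59 = 2.
m₂ = c^(d_q) mod q: c ≡ 1 (mod 17), and 1^13 mod 17 = 1.
h = q_inv·(m₁ − m₂) mod p = 7·(2 − 1) mod 59 = 7.
m = m₂ + h·q = 1 + 7·17 = 120.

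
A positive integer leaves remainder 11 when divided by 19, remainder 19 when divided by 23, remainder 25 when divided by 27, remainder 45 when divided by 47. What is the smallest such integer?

13957

The moduli are pairwise coprime; M = 19·23·27·47 = 554553.
M/19 = 29187; 29187 ≡ 3 (mod 19); 3·13 ≡ 1, so inverse 13.
M/23 = 24111; 24111 ≡ 7 (mod 23); 7·10 ≡ 1, so inverse 10.
M/27 = 20539; 20539 ≡ 19 (mod 27); 19·10 ≡ 1, so inverse 10.
M/47 = 11799; 11799 ≡ 2 (mod 47); 2·24 ≡ 1, so inverse 24.
n ≡ 11·29187·13 + 19·24111·10 + 25·20539·10 + 45·11799·24 = 26632501.
26632501 mod 554553 = 13957.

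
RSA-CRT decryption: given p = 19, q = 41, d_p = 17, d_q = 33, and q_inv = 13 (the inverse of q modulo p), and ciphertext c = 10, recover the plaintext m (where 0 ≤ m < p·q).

344

m₁ = c^(d_p) mod p: c ≡ 10 (mod 19), and 10^17 mod 19 = 2.
m₂ = c^(d_q) mod q: c ≡ 10 (mod 41), and 10^33 mod 41 = 16.
h = q_inv·(m₁ − m₂) mod p = 13·(2 − 16) mod 19 = 8.
m = m₂ + h·q = 16 + 8·41 = 344.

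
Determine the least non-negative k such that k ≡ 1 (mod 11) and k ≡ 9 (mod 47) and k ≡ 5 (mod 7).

1090

The moduli are pairwise coprime; N = 11·47·7 = 3619.
N/11 = 329; 329 ≡ 10 (mod 11); 10·10 ≡ 1, so inverse 10.
N/47 = 77; 77 ≡ 30 (mod 47); 30·11 ≡ 1, so inverse 11.
N/7 = 517; 517 ≡ 6 (mod 7); 6·6 ≡ 1, so inverse 6.
k ≡ 1·329·10 + 9·77·11 + 5·517·6 = 26423.
26423 mod 3619 = 1090.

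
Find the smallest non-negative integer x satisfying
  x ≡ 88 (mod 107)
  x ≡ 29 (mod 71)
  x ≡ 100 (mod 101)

The moduli are pairwise coprime; N = 107·71·101 = 767297.
N/107 = 7171; 7171 ≡ 2 (mod 107); 2·54 ≡ 1, so inverse 54.
N/71 = 10807; 10807 ≡ 15 (mod 71); 15·19 ≡ 1, so inverse 19.
N/101 = 7597; 7597 ≡ 22 (mod 101); 22·23 ≡ 1, so inverse 23.
x ≡ 88·7171·54 + 29·10807·19 + 100·7597·23 = 57504349.
57504349 mod 767297 = 724371.

724371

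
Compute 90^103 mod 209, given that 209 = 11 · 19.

173

Mod 11: 90 ≡ 2; by Fermat, exponent reduces to 103 mod 10 = 3; 2^3 ≡ 8 (mod 11).
Mod 19: 90 ≡ 14; by Fermat, exponent reduces to 103 mod 18 = 13; 14^13 ≡ 2 (mod 19).
Combine by CRT: x ≡ 8 (mod 11), x ≡ 2 (mod 19) ⇒ x ≡ 173 (mod 209).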